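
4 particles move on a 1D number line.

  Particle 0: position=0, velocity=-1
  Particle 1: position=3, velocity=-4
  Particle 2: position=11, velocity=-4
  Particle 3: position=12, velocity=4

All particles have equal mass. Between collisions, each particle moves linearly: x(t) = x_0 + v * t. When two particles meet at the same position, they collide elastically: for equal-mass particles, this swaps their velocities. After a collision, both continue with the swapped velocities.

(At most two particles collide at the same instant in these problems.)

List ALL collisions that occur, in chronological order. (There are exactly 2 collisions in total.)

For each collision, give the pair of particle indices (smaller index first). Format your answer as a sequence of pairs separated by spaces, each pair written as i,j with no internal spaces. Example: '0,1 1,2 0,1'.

Answer: 0,1 1,2

Derivation:
Collision at t=1: particles 0 and 1 swap velocities; positions: p0=-1 p1=-1 p2=7 p3=16; velocities now: v0=-4 v1=-1 v2=-4 v3=4
Collision at t=11/3: particles 1 and 2 swap velocities; positions: p0=-35/3 p1=-11/3 p2=-11/3 p3=80/3; velocities now: v0=-4 v1=-4 v2=-1 v3=4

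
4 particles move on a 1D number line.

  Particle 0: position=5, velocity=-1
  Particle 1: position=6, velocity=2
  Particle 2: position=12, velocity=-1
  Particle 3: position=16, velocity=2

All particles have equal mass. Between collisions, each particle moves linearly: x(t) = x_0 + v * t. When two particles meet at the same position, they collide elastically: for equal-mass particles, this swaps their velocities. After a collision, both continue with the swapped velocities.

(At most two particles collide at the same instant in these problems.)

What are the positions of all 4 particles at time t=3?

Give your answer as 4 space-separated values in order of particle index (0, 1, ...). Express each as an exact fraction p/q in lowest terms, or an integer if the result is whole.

Collision at t=2: particles 1 and 2 swap velocities; positions: p0=3 p1=10 p2=10 p3=20; velocities now: v0=-1 v1=-1 v2=2 v3=2
Advance to t=3 (no further collisions before then); velocities: v0=-1 v1=-1 v2=2 v3=2; positions = 2 9 12 22

Answer: 2 9 12 22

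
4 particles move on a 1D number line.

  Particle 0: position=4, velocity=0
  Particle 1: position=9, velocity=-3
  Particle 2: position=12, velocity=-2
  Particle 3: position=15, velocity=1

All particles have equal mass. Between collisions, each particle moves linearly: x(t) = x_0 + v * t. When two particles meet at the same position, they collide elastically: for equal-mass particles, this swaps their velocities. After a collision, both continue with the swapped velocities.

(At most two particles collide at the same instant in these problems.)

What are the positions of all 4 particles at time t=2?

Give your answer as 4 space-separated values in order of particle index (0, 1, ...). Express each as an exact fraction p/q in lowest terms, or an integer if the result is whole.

Answer: 3 4 8 17

Derivation:
Collision at t=5/3: particles 0 and 1 swap velocities; positions: p0=4 p1=4 p2=26/3 p3=50/3; velocities now: v0=-3 v1=0 v2=-2 v3=1
Advance to t=2 (no further collisions before then); velocities: v0=-3 v1=0 v2=-2 v3=1; positions = 3 4 8 17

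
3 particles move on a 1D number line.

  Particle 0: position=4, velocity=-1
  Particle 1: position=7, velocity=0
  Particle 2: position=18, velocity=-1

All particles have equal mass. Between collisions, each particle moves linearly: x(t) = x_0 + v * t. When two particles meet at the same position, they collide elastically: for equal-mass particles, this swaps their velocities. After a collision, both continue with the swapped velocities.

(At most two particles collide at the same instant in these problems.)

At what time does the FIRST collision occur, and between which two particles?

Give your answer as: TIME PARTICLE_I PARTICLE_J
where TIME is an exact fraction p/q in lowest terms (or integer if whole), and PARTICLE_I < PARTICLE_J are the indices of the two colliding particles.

Pair (0,1): pos 4,7 vel -1,0 -> not approaching (rel speed -1 <= 0)
Pair (1,2): pos 7,18 vel 0,-1 -> gap=11, closing at 1/unit, collide at t=11
Earliest collision: t=11 between 1 and 2

Answer: 11 1 2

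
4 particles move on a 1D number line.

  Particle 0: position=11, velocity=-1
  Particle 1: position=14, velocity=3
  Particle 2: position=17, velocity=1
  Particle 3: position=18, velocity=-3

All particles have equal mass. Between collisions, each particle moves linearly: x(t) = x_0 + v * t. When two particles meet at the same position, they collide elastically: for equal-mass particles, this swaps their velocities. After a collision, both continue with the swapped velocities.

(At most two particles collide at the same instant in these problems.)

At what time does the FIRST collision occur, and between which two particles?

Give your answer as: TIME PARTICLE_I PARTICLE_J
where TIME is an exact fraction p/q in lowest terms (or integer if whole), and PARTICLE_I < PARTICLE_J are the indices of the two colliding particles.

Answer: 1/4 2 3

Derivation:
Pair (0,1): pos 11,14 vel -1,3 -> not approaching (rel speed -4 <= 0)
Pair (1,2): pos 14,17 vel 3,1 -> gap=3, closing at 2/unit, collide at t=3/2
Pair (2,3): pos 17,18 vel 1,-3 -> gap=1, closing at 4/unit, collide at t=1/4
Earliest collision: t=1/4 between 2 and 3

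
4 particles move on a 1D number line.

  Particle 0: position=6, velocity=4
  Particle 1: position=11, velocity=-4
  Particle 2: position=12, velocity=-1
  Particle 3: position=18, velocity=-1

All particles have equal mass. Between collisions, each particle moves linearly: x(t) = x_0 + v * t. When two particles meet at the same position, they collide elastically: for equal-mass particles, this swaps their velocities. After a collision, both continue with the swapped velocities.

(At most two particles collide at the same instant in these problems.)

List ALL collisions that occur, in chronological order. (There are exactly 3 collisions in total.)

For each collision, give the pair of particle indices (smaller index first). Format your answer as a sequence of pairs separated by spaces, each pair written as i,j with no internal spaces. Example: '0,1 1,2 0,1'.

Answer: 0,1 1,2 2,3

Derivation:
Collision at t=5/8: particles 0 and 1 swap velocities; positions: p0=17/2 p1=17/2 p2=91/8 p3=139/8; velocities now: v0=-4 v1=4 v2=-1 v3=-1
Collision at t=6/5: particles 1 and 2 swap velocities; positions: p0=31/5 p1=54/5 p2=54/5 p3=84/5; velocities now: v0=-4 v1=-1 v2=4 v3=-1
Collision at t=12/5: particles 2 and 3 swap velocities; positions: p0=7/5 p1=48/5 p2=78/5 p3=78/5; velocities now: v0=-4 v1=-1 v2=-1 v3=4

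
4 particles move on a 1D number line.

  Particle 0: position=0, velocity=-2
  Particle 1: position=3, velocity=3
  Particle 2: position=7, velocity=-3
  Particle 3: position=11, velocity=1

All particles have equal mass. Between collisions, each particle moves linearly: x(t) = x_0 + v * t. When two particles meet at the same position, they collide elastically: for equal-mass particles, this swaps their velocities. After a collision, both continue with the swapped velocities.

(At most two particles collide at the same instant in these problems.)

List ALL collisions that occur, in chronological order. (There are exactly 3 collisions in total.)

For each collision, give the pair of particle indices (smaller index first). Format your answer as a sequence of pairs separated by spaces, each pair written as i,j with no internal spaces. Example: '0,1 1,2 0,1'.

Collision at t=2/3: particles 1 and 2 swap velocities; positions: p0=-4/3 p1=5 p2=5 p3=35/3; velocities now: v0=-2 v1=-3 v2=3 v3=1
Collision at t=4: particles 2 and 3 swap velocities; positions: p0=-8 p1=-5 p2=15 p3=15; velocities now: v0=-2 v1=-3 v2=1 v3=3
Collision at t=7: particles 0 and 1 swap velocities; positions: p0=-14 p1=-14 p2=18 p3=24; velocities now: v0=-3 v1=-2 v2=1 v3=3

Answer: 1,2 2,3 0,1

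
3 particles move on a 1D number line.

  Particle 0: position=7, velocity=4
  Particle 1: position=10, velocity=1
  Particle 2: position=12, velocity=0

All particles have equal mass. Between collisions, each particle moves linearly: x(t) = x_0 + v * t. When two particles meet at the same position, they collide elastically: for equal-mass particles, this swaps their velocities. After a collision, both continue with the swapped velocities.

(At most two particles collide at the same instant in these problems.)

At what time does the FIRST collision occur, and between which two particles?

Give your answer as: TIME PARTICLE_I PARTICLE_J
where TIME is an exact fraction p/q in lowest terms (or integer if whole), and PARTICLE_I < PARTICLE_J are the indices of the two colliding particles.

Answer: 1 0 1

Derivation:
Pair (0,1): pos 7,10 vel 4,1 -> gap=3, closing at 3/unit, collide at t=1
Pair (1,2): pos 10,12 vel 1,0 -> gap=2, closing at 1/unit, collide at t=2
Earliest collision: t=1 between 0 and 1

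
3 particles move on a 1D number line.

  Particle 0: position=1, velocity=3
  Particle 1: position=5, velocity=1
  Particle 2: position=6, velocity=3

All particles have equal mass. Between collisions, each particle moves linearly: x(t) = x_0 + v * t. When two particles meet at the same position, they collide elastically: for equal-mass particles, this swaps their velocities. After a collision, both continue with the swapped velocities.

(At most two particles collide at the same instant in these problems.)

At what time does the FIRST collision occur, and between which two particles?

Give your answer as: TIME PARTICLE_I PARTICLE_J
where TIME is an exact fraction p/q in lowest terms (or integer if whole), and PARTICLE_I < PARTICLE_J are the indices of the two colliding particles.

Answer: 2 0 1

Derivation:
Pair (0,1): pos 1,5 vel 3,1 -> gap=4, closing at 2/unit, collide at t=2
Pair (1,2): pos 5,6 vel 1,3 -> not approaching (rel speed -2 <= 0)
Earliest collision: t=2 between 0 and 1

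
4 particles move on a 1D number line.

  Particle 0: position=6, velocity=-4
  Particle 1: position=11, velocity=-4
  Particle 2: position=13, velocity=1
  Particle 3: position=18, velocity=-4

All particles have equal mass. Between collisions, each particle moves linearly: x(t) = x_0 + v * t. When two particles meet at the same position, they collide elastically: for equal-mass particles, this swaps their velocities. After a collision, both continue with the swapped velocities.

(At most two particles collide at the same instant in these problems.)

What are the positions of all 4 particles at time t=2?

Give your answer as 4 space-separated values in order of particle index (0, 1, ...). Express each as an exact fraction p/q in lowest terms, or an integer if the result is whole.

Collision at t=1: particles 2 and 3 swap velocities; positions: p0=2 p1=7 p2=14 p3=14; velocities now: v0=-4 v1=-4 v2=-4 v3=1
Advance to t=2 (no further collisions before then); velocities: v0=-4 v1=-4 v2=-4 v3=1; positions = -2 3 10 15

Answer: -2 3 10 15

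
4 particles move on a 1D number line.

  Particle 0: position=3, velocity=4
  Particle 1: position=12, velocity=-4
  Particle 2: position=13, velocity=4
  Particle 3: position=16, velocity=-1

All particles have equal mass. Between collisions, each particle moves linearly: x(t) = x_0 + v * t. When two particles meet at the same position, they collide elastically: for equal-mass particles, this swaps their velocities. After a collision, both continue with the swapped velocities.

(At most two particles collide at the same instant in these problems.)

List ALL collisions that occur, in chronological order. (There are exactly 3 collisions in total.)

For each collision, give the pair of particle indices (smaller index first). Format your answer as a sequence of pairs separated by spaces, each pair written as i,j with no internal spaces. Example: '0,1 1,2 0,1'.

Answer: 2,3 0,1 1,2

Derivation:
Collision at t=3/5: particles 2 and 3 swap velocities; positions: p0=27/5 p1=48/5 p2=77/5 p3=77/5; velocities now: v0=4 v1=-4 v2=-1 v3=4
Collision at t=9/8: particles 0 and 1 swap velocities; positions: p0=15/2 p1=15/2 p2=119/8 p3=35/2; velocities now: v0=-4 v1=4 v2=-1 v3=4
Collision at t=13/5: particles 1 and 2 swap velocities; positions: p0=8/5 p1=67/5 p2=67/5 p3=117/5; velocities now: v0=-4 v1=-1 v2=4 v3=4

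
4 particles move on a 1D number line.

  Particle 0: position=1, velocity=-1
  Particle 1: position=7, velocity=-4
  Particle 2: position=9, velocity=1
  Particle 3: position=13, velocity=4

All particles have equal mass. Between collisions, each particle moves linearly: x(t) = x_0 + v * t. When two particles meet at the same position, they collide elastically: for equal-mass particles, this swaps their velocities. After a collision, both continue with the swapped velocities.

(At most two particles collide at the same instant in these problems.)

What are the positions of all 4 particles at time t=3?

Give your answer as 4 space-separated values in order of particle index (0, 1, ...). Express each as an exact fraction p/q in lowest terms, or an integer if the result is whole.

Collision at t=2: particles 0 and 1 swap velocities; positions: p0=-1 p1=-1 p2=11 p3=21; velocities now: v0=-4 v1=-1 v2=1 v3=4
Advance to t=3 (no further collisions before then); velocities: v0=-4 v1=-1 v2=1 v3=4; positions = -5 -2 12 25

Answer: -5 -2 12 25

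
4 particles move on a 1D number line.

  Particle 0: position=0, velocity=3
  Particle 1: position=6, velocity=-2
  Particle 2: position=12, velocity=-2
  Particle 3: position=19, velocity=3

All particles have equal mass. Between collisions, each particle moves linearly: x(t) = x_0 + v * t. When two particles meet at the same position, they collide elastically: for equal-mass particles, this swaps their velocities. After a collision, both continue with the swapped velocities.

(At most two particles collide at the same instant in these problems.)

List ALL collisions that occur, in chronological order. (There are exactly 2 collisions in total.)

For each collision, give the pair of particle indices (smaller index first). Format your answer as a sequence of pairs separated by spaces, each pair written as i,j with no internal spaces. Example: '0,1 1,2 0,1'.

Collision at t=6/5: particles 0 and 1 swap velocities; positions: p0=18/5 p1=18/5 p2=48/5 p3=113/5; velocities now: v0=-2 v1=3 v2=-2 v3=3
Collision at t=12/5: particles 1 and 2 swap velocities; positions: p0=6/5 p1=36/5 p2=36/5 p3=131/5; velocities now: v0=-2 v1=-2 v2=3 v3=3

Answer: 0,1 1,2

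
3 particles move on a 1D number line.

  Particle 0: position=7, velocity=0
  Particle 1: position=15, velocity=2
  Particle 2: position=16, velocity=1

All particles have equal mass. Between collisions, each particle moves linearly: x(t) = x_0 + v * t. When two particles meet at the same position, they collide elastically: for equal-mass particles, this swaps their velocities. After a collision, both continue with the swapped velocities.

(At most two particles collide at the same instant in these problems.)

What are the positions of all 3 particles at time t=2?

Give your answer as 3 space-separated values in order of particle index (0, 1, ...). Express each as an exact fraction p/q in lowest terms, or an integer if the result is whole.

Answer: 7 18 19

Derivation:
Collision at t=1: particles 1 and 2 swap velocities; positions: p0=7 p1=17 p2=17; velocities now: v0=0 v1=1 v2=2
Advance to t=2 (no further collisions before then); velocities: v0=0 v1=1 v2=2; positions = 7 18 19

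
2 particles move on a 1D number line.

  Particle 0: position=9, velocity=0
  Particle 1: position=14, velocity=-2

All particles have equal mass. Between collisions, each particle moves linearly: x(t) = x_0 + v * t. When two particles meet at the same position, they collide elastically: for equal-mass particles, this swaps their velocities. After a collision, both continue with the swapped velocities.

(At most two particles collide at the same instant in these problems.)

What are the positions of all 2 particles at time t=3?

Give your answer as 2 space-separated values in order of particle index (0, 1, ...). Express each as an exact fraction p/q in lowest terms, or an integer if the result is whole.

Answer: 8 9

Derivation:
Collision at t=5/2: particles 0 and 1 swap velocities; positions: p0=9 p1=9; velocities now: v0=-2 v1=0
Advance to t=3 (no further collisions before then); velocities: v0=-2 v1=0; positions = 8 9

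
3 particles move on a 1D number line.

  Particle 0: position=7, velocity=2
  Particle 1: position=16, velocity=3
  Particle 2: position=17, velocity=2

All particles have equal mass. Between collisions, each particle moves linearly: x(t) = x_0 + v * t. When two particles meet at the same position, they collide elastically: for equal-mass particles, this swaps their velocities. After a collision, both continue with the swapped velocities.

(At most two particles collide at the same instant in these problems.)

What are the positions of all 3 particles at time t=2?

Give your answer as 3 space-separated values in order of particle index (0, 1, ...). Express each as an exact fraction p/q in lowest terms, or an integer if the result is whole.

Answer: 11 21 22

Derivation:
Collision at t=1: particles 1 and 2 swap velocities; positions: p0=9 p1=19 p2=19; velocities now: v0=2 v1=2 v2=3
Advance to t=2 (no further collisions before then); velocities: v0=2 v1=2 v2=3; positions = 11 21 22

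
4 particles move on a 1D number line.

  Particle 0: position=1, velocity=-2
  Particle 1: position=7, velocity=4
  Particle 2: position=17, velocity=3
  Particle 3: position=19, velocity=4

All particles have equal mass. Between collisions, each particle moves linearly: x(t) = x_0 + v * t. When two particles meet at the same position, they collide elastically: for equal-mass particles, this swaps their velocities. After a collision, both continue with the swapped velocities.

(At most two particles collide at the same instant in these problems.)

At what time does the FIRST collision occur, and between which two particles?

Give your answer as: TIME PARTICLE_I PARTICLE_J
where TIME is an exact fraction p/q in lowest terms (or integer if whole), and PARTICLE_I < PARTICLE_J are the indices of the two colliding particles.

Pair (0,1): pos 1,7 vel -2,4 -> not approaching (rel speed -6 <= 0)
Pair (1,2): pos 7,17 vel 4,3 -> gap=10, closing at 1/unit, collide at t=10
Pair (2,3): pos 17,19 vel 3,4 -> not approaching (rel speed -1 <= 0)
Earliest collision: t=10 between 1 and 2

Answer: 10 1 2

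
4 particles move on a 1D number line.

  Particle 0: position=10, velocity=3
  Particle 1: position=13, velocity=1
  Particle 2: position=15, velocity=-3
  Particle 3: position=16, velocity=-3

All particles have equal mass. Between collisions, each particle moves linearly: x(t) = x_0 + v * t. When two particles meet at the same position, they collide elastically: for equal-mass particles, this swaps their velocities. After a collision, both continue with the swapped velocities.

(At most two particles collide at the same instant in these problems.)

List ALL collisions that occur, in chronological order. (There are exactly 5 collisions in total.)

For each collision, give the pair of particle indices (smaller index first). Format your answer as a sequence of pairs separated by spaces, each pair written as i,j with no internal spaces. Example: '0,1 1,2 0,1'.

Answer: 1,2 2,3 0,1 1,2 2,3

Derivation:
Collision at t=1/2: particles 1 and 2 swap velocities; positions: p0=23/2 p1=27/2 p2=27/2 p3=29/2; velocities now: v0=3 v1=-3 v2=1 v3=-3
Collision at t=3/4: particles 2 and 3 swap velocities; positions: p0=49/4 p1=51/4 p2=55/4 p3=55/4; velocities now: v0=3 v1=-3 v2=-3 v3=1
Collision at t=5/6: particles 0 and 1 swap velocities; positions: p0=25/2 p1=25/2 p2=27/2 p3=83/6; velocities now: v0=-3 v1=3 v2=-3 v3=1
Collision at t=1: particles 1 and 2 swap velocities; positions: p0=12 p1=13 p2=13 p3=14; velocities now: v0=-3 v1=-3 v2=3 v3=1
Collision at t=3/2: particles 2 and 3 swap velocities; positions: p0=21/2 p1=23/2 p2=29/2 p3=29/2; velocities now: v0=-3 v1=-3 v2=1 v3=3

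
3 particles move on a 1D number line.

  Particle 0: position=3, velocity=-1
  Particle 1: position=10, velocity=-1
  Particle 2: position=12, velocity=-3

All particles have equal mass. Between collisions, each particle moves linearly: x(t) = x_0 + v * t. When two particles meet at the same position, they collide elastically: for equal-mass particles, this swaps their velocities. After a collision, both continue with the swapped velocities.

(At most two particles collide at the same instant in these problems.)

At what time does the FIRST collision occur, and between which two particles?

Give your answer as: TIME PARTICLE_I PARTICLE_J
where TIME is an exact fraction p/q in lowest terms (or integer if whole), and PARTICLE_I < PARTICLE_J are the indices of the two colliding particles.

Pair (0,1): pos 3,10 vel -1,-1 -> not approaching (rel speed 0 <= 0)
Pair (1,2): pos 10,12 vel -1,-3 -> gap=2, closing at 2/unit, collide at t=1
Earliest collision: t=1 between 1 and 2

Answer: 1 1 2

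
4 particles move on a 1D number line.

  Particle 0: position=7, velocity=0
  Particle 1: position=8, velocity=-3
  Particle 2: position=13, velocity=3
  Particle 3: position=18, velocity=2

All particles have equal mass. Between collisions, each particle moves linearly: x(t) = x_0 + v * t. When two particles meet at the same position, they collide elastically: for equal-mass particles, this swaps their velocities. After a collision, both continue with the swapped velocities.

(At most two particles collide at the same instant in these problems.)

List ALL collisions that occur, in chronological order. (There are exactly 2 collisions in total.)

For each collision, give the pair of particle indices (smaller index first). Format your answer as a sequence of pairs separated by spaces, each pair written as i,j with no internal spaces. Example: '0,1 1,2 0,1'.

Collision at t=1/3: particles 0 and 1 swap velocities; positions: p0=7 p1=7 p2=14 p3=56/3; velocities now: v0=-3 v1=0 v2=3 v3=2
Collision at t=5: particles 2 and 3 swap velocities; positions: p0=-7 p1=7 p2=28 p3=28; velocities now: v0=-3 v1=0 v2=2 v3=3

Answer: 0,1 2,3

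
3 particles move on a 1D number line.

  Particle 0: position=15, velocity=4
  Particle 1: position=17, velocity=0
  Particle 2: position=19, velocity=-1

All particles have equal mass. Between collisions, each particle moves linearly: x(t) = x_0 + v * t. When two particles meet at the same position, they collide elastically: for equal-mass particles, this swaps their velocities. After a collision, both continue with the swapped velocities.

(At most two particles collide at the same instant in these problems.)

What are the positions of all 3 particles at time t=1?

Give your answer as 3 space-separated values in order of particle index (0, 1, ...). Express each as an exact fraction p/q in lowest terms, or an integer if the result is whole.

Collision at t=1/2: particles 0 and 1 swap velocities; positions: p0=17 p1=17 p2=37/2; velocities now: v0=0 v1=4 v2=-1
Collision at t=4/5: particles 1 and 2 swap velocities; positions: p0=17 p1=91/5 p2=91/5; velocities now: v0=0 v1=-1 v2=4
Advance to t=1 (no further collisions before then); velocities: v0=0 v1=-1 v2=4; positions = 17 18 19

Answer: 17 18 19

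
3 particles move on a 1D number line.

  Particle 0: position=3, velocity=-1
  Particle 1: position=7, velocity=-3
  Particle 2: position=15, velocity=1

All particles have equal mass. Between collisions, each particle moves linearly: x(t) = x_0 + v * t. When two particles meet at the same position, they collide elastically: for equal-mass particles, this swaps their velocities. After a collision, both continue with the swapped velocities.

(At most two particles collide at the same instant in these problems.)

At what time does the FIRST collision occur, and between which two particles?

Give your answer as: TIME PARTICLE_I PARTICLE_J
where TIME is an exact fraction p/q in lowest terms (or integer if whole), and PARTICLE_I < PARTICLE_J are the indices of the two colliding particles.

Answer: 2 0 1

Derivation:
Pair (0,1): pos 3,7 vel -1,-3 -> gap=4, closing at 2/unit, collide at t=2
Pair (1,2): pos 7,15 vel -3,1 -> not approaching (rel speed -4 <= 0)
Earliest collision: t=2 between 0 and 1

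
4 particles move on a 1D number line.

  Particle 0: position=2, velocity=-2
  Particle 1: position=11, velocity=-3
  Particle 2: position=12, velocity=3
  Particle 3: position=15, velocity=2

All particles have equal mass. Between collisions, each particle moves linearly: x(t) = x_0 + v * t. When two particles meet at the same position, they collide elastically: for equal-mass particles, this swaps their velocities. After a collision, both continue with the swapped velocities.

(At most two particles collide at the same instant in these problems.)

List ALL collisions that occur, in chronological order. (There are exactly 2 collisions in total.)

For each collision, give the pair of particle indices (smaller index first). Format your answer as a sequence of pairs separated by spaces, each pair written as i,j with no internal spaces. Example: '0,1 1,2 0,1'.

Collision at t=3: particles 2 and 3 swap velocities; positions: p0=-4 p1=2 p2=21 p3=21; velocities now: v0=-2 v1=-3 v2=2 v3=3
Collision at t=9: particles 0 and 1 swap velocities; positions: p0=-16 p1=-16 p2=33 p3=39; velocities now: v0=-3 v1=-2 v2=2 v3=3

Answer: 2,3 0,1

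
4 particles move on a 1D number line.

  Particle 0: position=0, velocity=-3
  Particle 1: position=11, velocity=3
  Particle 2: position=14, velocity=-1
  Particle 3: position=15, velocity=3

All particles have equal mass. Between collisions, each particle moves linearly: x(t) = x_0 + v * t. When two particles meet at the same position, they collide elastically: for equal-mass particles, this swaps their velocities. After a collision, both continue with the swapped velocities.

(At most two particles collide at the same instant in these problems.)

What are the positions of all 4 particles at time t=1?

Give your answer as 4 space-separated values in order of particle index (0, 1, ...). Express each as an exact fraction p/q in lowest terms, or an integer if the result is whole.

Answer: -3 13 14 18

Derivation:
Collision at t=3/4: particles 1 and 2 swap velocities; positions: p0=-9/4 p1=53/4 p2=53/4 p3=69/4; velocities now: v0=-3 v1=-1 v2=3 v3=3
Advance to t=1 (no further collisions before then); velocities: v0=-3 v1=-1 v2=3 v3=3; positions = -3 13 14 18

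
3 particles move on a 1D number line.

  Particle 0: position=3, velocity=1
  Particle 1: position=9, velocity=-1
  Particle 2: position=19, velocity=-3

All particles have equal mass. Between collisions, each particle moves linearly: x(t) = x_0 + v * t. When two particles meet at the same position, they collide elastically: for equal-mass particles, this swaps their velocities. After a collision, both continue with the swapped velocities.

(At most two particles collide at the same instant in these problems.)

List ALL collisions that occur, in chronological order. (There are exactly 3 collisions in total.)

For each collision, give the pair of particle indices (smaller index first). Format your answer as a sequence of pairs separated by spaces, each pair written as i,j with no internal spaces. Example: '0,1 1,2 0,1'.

Answer: 0,1 1,2 0,1

Derivation:
Collision at t=3: particles 0 and 1 swap velocities; positions: p0=6 p1=6 p2=10; velocities now: v0=-1 v1=1 v2=-3
Collision at t=4: particles 1 and 2 swap velocities; positions: p0=5 p1=7 p2=7; velocities now: v0=-1 v1=-3 v2=1
Collision at t=5: particles 0 and 1 swap velocities; positions: p0=4 p1=4 p2=8; velocities now: v0=-3 v1=-1 v2=1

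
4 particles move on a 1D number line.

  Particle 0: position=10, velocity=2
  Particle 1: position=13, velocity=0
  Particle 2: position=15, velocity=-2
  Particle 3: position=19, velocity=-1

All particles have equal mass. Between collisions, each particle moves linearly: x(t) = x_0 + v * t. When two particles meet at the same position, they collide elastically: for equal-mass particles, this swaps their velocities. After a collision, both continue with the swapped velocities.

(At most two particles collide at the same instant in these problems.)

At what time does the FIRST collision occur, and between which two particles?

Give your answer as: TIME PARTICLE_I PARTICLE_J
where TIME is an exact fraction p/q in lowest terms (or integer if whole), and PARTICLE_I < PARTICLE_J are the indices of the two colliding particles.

Answer: 1 1 2

Derivation:
Pair (0,1): pos 10,13 vel 2,0 -> gap=3, closing at 2/unit, collide at t=3/2
Pair (1,2): pos 13,15 vel 0,-2 -> gap=2, closing at 2/unit, collide at t=1
Pair (2,3): pos 15,19 vel -2,-1 -> not approaching (rel speed -1 <= 0)
Earliest collision: t=1 between 1 and 2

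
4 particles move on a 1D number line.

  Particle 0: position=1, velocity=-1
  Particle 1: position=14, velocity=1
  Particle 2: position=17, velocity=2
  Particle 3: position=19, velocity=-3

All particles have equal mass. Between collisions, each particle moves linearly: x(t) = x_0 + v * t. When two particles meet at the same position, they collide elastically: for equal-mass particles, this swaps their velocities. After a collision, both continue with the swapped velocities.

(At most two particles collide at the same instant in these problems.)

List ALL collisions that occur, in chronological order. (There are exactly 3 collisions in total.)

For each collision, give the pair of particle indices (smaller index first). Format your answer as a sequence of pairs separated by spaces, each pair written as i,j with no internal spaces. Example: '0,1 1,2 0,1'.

Collision at t=2/5: particles 2 and 3 swap velocities; positions: p0=3/5 p1=72/5 p2=89/5 p3=89/5; velocities now: v0=-1 v1=1 v2=-3 v3=2
Collision at t=5/4: particles 1 and 2 swap velocities; positions: p0=-1/4 p1=61/4 p2=61/4 p3=39/2; velocities now: v0=-1 v1=-3 v2=1 v3=2
Collision at t=9: particles 0 and 1 swap velocities; positions: p0=-8 p1=-8 p2=23 p3=35; velocities now: v0=-3 v1=-1 v2=1 v3=2

Answer: 2,3 1,2 0,1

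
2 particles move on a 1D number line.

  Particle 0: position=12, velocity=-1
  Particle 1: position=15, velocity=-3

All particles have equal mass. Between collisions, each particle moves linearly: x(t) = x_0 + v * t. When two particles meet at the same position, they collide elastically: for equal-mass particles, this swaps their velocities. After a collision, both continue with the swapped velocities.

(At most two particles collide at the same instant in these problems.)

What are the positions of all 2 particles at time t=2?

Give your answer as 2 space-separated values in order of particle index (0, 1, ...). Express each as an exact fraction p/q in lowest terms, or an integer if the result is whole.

Answer: 9 10

Derivation:
Collision at t=3/2: particles 0 and 1 swap velocities; positions: p0=21/2 p1=21/2; velocities now: v0=-3 v1=-1
Advance to t=2 (no further collisions before then); velocities: v0=-3 v1=-1; positions = 9 10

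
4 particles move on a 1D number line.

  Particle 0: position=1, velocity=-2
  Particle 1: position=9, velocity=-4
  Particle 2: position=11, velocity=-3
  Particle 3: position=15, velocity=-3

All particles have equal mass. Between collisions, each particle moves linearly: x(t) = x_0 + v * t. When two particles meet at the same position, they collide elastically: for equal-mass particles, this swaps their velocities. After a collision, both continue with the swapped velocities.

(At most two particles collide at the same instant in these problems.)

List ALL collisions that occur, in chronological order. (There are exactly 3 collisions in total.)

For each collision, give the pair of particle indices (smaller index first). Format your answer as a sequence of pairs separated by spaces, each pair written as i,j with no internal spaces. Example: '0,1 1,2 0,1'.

Answer: 0,1 1,2 2,3

Derivation:
Collision at t=4: particles 0 and 1 swap velocities; positions: p0=-7 p1=-7 p2=-1 p3=3; velocities now: v0=-4 v1=-2 v2=-3 v3=-3
Collision at t=10: particles 1 and 2 swap velocities; positions: p0=-31 p1=-19 p2=-19 p3=-15; velocities now: v0=-4 v1=-3 v2=-2 v3=-3
Collision at t=14: particles 2 and 3 swap velocities; positions: p0=-47 p1=-31 p2=-27 p3=-27; velocities now: v0=-4 v1=-3 v2=-3 v3=-2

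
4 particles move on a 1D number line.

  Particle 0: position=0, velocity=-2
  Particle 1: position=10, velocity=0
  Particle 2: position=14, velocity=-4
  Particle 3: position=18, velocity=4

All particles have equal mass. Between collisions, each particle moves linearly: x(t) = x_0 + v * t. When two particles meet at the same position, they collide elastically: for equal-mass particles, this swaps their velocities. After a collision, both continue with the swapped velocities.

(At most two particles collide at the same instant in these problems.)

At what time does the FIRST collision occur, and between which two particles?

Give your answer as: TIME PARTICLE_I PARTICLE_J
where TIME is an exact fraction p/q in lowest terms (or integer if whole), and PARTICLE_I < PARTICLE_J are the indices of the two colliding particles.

Pair (0,1): pos 0,10 vel -2,0 -> not approaching (rel speed -2 <= 0)
Pair (1,2): pos 10,14 vel 0,-4 -> gap=4, closing at 4/unit, collide at t=1
Pair (2,3): pos 14,18 vel -4,4 -> not approaching (rel speed -8 <= 0)
Earliest collision: t=1 between 1 and 2

Answer: 1 1 2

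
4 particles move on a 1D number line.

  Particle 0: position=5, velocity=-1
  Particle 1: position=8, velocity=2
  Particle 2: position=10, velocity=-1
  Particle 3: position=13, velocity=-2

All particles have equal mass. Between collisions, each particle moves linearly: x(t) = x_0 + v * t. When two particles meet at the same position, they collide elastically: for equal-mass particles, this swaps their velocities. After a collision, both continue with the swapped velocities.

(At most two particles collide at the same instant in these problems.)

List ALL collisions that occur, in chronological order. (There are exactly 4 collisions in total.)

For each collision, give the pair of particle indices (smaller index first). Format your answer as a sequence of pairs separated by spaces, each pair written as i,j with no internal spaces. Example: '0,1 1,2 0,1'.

Collision at t=2/3: particles 1 and 2 swap velocities; positions: p0=13/3 p1=28/3 p2=28/3 p3=35/3; velocities now: v0=-1 v1=-1 v2=2 v3=-2
Collision at t=5/4: particles 2 and 3 swap velocities; positions: p0=15/4 p1=35/4 p2=21/2 p3=21/2; velocities now: v0=-1 v1=-1 v2=-2 v3=2
Collision at t=3: particles 1 and 2 swap velocities; positions: p0=2 p1=7 p2=7 p3=14; velocities now: v0=-1 v1=-2 v2=-1 v3=2
Collision at t=8: particles 0 and 1 swap velocities; positions: p0=-3 p1=-3 p2=2 p3=24; velocities now: v0=-2 v1=-1 v2=-1 v3=2

Answer: 1,2 2,3 1,2 0,1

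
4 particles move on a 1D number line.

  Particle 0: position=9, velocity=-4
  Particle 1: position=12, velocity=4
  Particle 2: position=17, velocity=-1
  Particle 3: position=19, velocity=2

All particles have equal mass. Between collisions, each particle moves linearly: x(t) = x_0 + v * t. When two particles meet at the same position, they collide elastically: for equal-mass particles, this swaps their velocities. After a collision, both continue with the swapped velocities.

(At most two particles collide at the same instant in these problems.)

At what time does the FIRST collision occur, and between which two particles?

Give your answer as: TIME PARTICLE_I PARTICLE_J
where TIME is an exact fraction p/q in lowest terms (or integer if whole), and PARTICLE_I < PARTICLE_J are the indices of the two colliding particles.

Answer: 1 1 2

Derivation:
Pair (0,1): pos 9,12 vel -4,4 -> not approaching (rel speed -8 <= 0)
Pair (1,2): pos 12,17 vel 4,-1 -> gap=5, closing at 5/unit, collide at t=1
Pair (2,3): pos 17,19 vel -1,2 -> not approaching (rel speed -3 <= 0)
Earliest collision: t=1 between 1 and 2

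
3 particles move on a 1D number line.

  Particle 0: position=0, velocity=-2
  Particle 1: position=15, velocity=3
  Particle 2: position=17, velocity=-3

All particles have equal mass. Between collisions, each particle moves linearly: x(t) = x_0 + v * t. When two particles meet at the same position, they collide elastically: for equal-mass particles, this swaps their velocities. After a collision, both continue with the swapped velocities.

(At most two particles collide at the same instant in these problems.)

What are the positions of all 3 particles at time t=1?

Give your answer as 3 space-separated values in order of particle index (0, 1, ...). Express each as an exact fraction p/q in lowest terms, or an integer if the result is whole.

Answer: -2 14 18

Derivation:
Collision at t=1/3: particles 1 and 2 swap velocities; positions: p0=-2/3 p1=16 p2=16; velocities now: v0=-2 v1=-3 v2=3
Advance to t=1 (no further collisions before then); velocities: v0=-2 v1=-3 v2=3; positions = -2 14 18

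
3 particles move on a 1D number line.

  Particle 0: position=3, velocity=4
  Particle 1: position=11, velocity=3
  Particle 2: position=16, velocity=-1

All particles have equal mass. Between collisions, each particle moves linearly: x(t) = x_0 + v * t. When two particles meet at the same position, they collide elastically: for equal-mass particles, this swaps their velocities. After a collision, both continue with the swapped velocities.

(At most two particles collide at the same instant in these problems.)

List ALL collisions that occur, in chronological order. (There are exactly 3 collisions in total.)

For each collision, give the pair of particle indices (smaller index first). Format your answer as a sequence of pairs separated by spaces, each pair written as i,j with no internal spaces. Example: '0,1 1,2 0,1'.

Collision at t=5/4: particles 1 and 2 swap velocities; positions: p0=8 p1=59/4 p2=59/4; velocities now: v0=4 v1=-1 v2=3
Collision at t=13/5: particles 0 and 1 swap velocities; positions: p0=67/5 p1=67/5 p2=94/5; velocities now: v0=-1 v1=4 v2=3
Collision at t=8: particles 1 and 2 swap velocities; positions: p0=8 p1=35 p2=35; velocities now: v0=-1 v1=3 v2=4

Answer: 1,2 0,1 1,2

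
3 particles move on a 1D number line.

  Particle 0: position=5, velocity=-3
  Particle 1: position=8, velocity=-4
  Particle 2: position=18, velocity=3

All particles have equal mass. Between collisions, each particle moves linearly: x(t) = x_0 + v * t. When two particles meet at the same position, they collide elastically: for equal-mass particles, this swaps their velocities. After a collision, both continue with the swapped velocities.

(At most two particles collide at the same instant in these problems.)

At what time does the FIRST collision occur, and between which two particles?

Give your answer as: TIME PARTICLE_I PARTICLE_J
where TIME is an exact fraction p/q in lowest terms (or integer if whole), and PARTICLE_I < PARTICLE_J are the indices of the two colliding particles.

Answer: 3 0 1

Derivation:
Pair (0,1): pos 5,8 vel -3,-4 -> gap=3, closing at 1/unit, collide at t=3
Pair (1,2): pos 8,18 vel -4,3 -> not approaching (rel speed -7 <= 0)
Earliest collision: t=3 between 0 and 1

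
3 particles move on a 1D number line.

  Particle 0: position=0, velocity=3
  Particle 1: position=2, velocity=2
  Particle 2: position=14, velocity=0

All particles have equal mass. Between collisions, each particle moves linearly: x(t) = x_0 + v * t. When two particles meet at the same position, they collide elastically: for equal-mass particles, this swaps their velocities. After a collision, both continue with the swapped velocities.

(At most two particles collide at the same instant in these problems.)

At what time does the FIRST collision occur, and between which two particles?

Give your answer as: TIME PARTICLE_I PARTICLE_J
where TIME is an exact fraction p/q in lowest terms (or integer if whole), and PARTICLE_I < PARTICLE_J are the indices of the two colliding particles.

Pair (0,1): pos 0,2 vel 3,2 -> gap=2, closing at 1/unit, collide at t=2
Pair (1,2): pos 2,14 vel 2,0 -> gap=12, closing at 2/unit, collide at t=6
Earliest collision: t=2 between 0 and 1

Answer: 2 0 1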